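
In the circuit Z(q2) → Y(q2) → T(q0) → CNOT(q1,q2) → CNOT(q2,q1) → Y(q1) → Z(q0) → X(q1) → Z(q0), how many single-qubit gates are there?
7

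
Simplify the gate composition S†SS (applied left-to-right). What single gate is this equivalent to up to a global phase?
S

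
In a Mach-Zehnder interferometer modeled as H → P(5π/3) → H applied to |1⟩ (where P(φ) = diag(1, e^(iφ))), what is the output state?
(0.25 + 0.433i)|0⟩ + (0.75 - 0.433i)|1⟩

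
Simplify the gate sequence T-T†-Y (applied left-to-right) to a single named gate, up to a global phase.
Y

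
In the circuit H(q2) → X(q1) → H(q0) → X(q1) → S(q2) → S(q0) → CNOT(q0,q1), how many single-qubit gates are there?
6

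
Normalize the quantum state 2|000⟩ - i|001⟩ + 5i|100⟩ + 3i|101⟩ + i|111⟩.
0.3162|000⟩ - 0.1581i|001⟩ + 0.7906i|100⟩ + 0.4743i|101⟩ + 0.1581i|111⟩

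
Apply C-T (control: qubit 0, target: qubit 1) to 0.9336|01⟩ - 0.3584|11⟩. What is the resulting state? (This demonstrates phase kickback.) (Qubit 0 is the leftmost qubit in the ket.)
0.9336|01⟩ + (-0.2534 - 0.2534i)|11⟩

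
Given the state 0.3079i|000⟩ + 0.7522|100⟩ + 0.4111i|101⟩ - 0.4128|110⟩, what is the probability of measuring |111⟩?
0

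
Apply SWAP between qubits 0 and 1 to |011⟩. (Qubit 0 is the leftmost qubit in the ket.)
|101⟩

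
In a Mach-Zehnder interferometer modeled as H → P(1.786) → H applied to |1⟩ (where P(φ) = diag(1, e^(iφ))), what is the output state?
(0.6068 - 0.4885i)|0⟩ + (0.3932 + 0.4885i)|1⟩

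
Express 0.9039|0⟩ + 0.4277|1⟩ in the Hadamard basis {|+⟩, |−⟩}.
0.9416|+⟩ + 0.3367|−⟩

With |ψ⟩ = α|0⟩ + β|1⟩, the Hadamard-basis coefficients are ⟨+|ψ⟩ = (α + β)/√2 and ⟨−|ψ⟩ = (α − β)/√2.
Here α = 0.9039, β = 0.4277: (α + β)/√2 = 0.9416, (α − β)/√2 = 0.3367.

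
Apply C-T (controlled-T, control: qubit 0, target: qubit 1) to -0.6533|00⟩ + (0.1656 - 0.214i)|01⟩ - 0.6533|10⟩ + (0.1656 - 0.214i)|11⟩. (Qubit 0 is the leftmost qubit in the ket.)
-0.6533|00⟩ + (0.1656 - 0.214i)|01⟩ - 0.6533|10⟩ + (0.2684 - 0.03422i)|11⟩

C-T leaves the control-|0⟩ kets |00⟩, |01⟩ unchanged and applies T to qubit 1 on the control-|1⟩ pair (|10⟩, |11⟩).
T = [[1, 0], [0, (1/√2 + (1/√2)i)]].
With a = amp(|10⟩) = -0.6533 and b = amp(|11⟩) = (0.1656 - 0.214i):
new amp(|10⟩) = (1)·a = -0.6533
new amp(|11⟩) = (1/√2 + (1/√2)i)·b = (0.2684 - 0.03422i)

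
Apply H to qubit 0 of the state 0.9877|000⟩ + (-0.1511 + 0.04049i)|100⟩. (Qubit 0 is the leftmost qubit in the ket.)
(0.5916 + 0.02863i)|000⟩ + (0.8053 - 0.02863i)|100⟩

H on qubit 0 mixes each pair of kets that differ only in qubit 0: amplitudes (a, b) of (|…0…⟩, |…1…⟩) become ((a + b)/√2, (a − b)/√2). Kets absent from the input have amplitude 0.
(|000⟩, |100⟩): (a, b) = (0.9877, (-0.1511 + 0.04049i)) → ((0.5916 + 0.02863i), (0.8053 - 0.02863i))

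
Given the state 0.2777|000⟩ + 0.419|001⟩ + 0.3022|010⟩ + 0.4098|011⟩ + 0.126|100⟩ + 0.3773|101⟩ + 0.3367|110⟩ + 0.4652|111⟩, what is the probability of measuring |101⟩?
0.1424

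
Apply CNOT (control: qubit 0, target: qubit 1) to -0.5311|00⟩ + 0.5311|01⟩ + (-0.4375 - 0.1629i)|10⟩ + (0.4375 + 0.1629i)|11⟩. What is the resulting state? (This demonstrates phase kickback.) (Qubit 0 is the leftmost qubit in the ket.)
-0.5311|00⟩ + 0.5311|01⟩ + (0.4375 + 0.1629i)|10⟩ + (-0.4375 - 0.1629i)|11⟩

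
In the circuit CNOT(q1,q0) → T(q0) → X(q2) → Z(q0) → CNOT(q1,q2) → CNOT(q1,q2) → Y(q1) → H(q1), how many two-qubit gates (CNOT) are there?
3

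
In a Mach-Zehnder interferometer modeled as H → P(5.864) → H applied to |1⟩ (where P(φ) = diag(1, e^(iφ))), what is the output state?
(0.04329 + 0.2035i)|0⟩ + (0.9567 - 0.2035i)|1⟩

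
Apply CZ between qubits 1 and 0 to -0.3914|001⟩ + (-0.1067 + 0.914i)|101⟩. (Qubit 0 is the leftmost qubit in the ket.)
-0.3914|001⟩ + (-0.1067 + 0.914i)|101⟩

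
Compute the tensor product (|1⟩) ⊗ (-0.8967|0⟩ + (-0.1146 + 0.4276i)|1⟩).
-0.8967|10⟩ + (-0.1146 + 0.4276i)|11⟩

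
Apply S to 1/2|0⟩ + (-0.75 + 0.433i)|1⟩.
1/2|0⟩ + (-0.433 - 0.75i)|1⟩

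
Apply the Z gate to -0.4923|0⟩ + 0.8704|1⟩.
-0.4923|0⟩ - 0.8704|1⟩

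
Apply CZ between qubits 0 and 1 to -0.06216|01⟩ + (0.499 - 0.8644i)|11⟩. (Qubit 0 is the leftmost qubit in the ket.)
-0.06216|01⟩ + (-0.499 + 0.8644i)|11⟩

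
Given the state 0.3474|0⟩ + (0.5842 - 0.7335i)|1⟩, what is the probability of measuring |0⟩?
0.1207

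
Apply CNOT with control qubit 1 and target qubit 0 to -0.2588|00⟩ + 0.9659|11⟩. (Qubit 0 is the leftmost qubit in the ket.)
-0.2588|00⟩ + 0.9659|01⟩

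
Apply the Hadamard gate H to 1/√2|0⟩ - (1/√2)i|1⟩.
(1/2 - (1/2)i)|0⟩ + (1/2 + (1/2)i)|1⟩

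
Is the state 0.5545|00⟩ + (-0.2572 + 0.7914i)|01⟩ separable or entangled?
Separable

Writing the state as a|00⟩ + b|01⟩ + c|10⟩ + d|11⟩, it is a product state iff ad − bc = 0.
Here (a, b, c, d) = (0.5545, (-0.2572 + 0.7914i), 0, 0): ad − bc = (0.5545)(0) − (-0.2572 + 0.7914i)(0) = 0, so the state is separable.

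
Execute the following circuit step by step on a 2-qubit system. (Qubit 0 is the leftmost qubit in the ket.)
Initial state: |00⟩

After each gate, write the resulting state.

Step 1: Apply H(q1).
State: 1/√2|00⟩ + 1/√2|01⟩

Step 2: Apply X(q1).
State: 1/√2|00⟩ + 1/√2|01⟩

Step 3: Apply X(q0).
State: 1/√2|10⟩ + 1/√2|11⟩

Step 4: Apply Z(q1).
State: 1/√2|10⟩ - 1/√2|11⟩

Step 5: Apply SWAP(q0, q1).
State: 1/√2|01⟩ - 1/√2|11⟩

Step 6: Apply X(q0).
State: -1/√2|01⟩ + 1/√2|11⟩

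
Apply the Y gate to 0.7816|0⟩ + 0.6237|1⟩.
-0.6237i|0⟩ + 0.7816i|1⟩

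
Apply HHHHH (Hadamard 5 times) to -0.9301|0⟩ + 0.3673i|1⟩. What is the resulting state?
(-0.6577 + 0.2597i)|0⟩ + (-0.6577 - 0.2597i)|1⟩

H² = I, so H^5 = H: a single Hadamard. With (a, b) = (-0.9301, 0.3673i), H gives ((a + b)/√2, (a − b)/√2) = ((-0.6577 + 0.2597i), (-0.6577 - 0.2597i)).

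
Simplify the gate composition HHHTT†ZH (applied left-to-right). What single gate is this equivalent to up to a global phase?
X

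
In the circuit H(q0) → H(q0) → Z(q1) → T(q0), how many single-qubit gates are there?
4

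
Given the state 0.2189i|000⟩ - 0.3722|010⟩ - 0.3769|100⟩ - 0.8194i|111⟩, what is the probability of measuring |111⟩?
0.6714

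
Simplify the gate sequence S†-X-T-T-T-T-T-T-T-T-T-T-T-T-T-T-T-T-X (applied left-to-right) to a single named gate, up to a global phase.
S†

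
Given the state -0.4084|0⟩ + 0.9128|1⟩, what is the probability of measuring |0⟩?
0.1668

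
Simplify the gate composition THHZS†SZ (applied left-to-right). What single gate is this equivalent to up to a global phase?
T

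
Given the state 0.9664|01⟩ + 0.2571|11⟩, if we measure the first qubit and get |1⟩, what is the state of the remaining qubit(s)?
|1⟩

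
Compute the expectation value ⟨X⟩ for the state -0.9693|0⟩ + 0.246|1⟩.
-0.4769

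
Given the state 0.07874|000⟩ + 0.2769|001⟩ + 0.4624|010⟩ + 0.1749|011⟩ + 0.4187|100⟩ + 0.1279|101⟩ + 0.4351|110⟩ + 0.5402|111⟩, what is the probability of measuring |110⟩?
0.1893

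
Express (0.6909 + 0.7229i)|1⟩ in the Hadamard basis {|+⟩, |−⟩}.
(0.4885 + 0.5112i)|+⟩ + (-0.4885 - 0.5112i)|−⟩

With |ψ⟩ = α|0⟩ + β|1⟩, the Hadamard-basis coefficients are ⟨+|ψ⟩ = (α + β)/√2 and ⟨−|ψ⟩ = (α − β)/√2.
Here α = 0, β = (0.6909 + 0.7229i): (α + β)/√2 = (0.4885 + 0.5112i), (α − β)/√2 = (-0.4885 - 0.5112i).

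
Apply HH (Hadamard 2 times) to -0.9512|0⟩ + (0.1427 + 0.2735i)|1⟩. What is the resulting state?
-0.9512|0⟩ + (0.1427 + 0.2735i)|1⟩

H² = I, so an even number of Hadamards cancels: H^2 = I and the state is unchanged.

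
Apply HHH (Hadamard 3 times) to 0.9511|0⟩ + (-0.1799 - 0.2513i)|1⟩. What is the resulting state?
(0.5453 - 0.1777i)|0⟩ + (0.7997 + 0.1777i)|1⟩

H² = I, so H^3 = H: a single Hadamard. With (a, b) = (0.9511, (-0.1799 - 0.2513i)), H gives ((a + b)/√2, (a − b)/√2) = ((0.5453 - 0.1777i), (0.7997 + 0.1777i)).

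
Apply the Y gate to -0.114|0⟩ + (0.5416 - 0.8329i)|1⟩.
(-0.8329 - 0.5416i)|0⟩ - 0.114i|1⟩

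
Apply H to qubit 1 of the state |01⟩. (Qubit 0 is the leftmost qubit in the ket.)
1/√2|00⟩ - 1/√2|01⟩

H on qubit 1 mixes each pair of kets that differ only in qubit 1: amplitudes (a, b) of (|…0…⟩, |…1…⟩) become ((a + b)/√2, (a − b)/√2). Kets absent from the input have amplitude 0.
(|00⟩, |01⟩): (a, b) = (0, 1) → (1/√2, -1/√2)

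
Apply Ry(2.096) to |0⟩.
0.4993|0⟩ + 0.8664|1⟩

Ry(2.096) = [[cos(θ/2), −sin(θ/2)], [sin(θ/2), cos(θ/2)]]; θ = 2.096, cos(θ/2) ≈ 0.499305, sin(θ/2) ≈ 0.866426.
With a = amp(|0⟩) = 1 and b = amp(|1⟩) = 0:
new amp(|0⟩) = (0.499305)·a + (-0.866426)·b = 0.4993
new amp(|1⟩) = (0.866426)·a + (0.499305)·b = 0.8664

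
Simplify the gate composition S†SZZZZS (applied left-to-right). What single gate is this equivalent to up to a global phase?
S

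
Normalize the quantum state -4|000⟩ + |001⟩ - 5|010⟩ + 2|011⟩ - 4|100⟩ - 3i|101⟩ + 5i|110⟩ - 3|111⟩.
-0.3904|000⟩ + 0.09759|001⟩ - 0.488|010⟩ + 0.1952|011⟩ - 0.3904|100⟩ - 0.2928i|101⟩ + 0.488i|110⟩ - 0.2928|111⟩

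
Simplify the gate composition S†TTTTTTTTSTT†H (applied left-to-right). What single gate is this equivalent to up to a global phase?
H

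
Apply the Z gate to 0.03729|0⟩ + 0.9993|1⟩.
0.03729|0⟩ - 0.9993|1⟩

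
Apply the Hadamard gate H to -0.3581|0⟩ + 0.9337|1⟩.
0.407|0⟩ - 0.9134|1⟩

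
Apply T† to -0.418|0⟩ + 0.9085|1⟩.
-0.418|0⟩ + (0.6424 - 0.6424i)|1⟩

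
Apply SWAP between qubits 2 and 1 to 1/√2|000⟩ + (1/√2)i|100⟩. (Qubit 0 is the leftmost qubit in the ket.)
1/√2|000⟩ + (1/√2)i|100⟩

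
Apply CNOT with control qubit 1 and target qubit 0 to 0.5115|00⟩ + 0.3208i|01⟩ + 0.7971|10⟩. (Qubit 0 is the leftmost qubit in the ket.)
0.5115|00⟩ + 0.7971|10⟩ + 0.3208i|11⟩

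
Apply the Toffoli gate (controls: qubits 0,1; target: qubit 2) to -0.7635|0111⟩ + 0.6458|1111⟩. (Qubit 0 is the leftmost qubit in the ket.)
-0.7635|0111⟩ + 0.6458|1101⟩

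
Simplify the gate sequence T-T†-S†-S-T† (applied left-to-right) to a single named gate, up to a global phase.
T†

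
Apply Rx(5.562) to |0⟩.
-0.9357|0⟩ - 0.3528i|1⟩

Rx(5.562) = [[cos(θ/2), −i·sin(θ/2)], [−i·sin(θ/2), cos(θ/2)]]; θ = 5.562, cos(θ/2) ≈ -0.935688, sin(θ/2) ≈ 0.352829.
With a = amp(|0⟩) = 1 and b = amp(|1⟩) = 0:
new amp(|0⟩) = (-0.935688)·a + (-0.352829i)·b = -0.9357
new amp(|1⟩) = (-0.352829i)·a + (-0.935688)·b = -0.3528i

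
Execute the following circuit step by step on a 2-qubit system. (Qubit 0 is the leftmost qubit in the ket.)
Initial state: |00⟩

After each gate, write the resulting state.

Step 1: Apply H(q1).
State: 1/√2|00⟩ + 1/√2|01⟩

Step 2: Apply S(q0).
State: 1/√2|00⟩ + 1/√2|01⟩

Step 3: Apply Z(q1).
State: 1/√2|00⟩ - 1/√2|01⟩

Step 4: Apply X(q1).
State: -1/√2|00⟩ + 1/√2|01⟩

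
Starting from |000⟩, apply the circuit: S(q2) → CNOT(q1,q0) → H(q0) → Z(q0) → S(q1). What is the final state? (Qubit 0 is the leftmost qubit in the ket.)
1/√2|000⟩ - 1/√2|100⟩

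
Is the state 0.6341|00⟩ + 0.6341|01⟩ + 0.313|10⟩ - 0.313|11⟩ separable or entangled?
Entangled

Writing the state as a|00⟩ + b|01⟩ + c|10⟩ + d|11⟩, it is a product state iff ad − bc = 0.
Here (a, b, c, d) = (0.6341, 0.6341, 0.313, -0.313): ad − bc = (0.6341)(-0.313) − (0.6341)(0.313) = -0.3969 ≠ 0, so the state is entangled.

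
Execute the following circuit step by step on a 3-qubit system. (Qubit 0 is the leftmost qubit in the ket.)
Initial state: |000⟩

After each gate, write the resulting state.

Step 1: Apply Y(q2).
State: i|001⟩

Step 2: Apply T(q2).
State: (-1/√2 + (1/√2)i)|001⟩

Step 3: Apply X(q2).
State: (-1/√2 + (1/√2)i)|000⟩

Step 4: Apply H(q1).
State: (-1/2 + (1/2)i)|000⟩ + (-1/2 + (1/2)i)|010⟩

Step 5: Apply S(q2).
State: (-1/2 + (1/2)i)|000⟩ + (-1/2 + (1/2)i)|010⟩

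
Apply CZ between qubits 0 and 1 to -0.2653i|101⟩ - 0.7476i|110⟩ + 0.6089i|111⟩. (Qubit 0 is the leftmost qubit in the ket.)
-0.2653i|101⟩ + 0.7476i|110⟩ - 0.6089i|111⟩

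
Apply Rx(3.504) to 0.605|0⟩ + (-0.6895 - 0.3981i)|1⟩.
(-0.5006 + 0.6782i)|0⟩ + (0.1243 - 0.5234i)|1⟩

Rx(3.504) = [[cos(θ/2), −i·sin(θ/2)], [−i·sin(θ/2), cos(θ/2)]]; θ = 3.504, cos(θ/2) ≈ -0.180214, sin(θ/2) ≈ 0.983627.
With a = amp(|0⟩) = 0.605 and b = amp(|1⟩) = (-0.6895 - 0.3981i):
new amp(|0⟩) = (-0.180214)·a + (-0.983627i)·b = (-0.5006 + 0.6782i)
new amp(|1⟩) = (-0.983627i)·a + (-0.180214)·b = (0.1243 - 0.5234i)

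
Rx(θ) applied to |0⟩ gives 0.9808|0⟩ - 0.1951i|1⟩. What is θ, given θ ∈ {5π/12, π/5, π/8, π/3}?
π/8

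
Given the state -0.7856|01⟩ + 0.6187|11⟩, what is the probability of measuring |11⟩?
0.3828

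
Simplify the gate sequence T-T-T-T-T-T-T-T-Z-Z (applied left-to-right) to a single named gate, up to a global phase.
I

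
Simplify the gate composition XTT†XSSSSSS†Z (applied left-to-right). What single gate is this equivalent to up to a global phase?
Z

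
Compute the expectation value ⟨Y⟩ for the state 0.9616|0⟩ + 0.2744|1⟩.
0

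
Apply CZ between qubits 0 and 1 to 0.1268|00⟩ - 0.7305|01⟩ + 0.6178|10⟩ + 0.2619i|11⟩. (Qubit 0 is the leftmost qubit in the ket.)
0.1268|00⟩ - 0.7305|01⟩ + 0.6178|10⟩ - 0.2619i|11⟩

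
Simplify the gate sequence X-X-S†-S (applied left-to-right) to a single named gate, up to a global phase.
I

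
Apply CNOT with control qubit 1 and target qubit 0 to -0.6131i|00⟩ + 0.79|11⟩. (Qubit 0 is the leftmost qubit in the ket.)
-0.6131i|00⟩ + 0.79|01⟩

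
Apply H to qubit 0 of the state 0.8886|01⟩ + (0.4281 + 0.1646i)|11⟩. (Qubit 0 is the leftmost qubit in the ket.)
(0.931 + 0.1164i)|01⟩ + (0.3256 - 0.1164i)|11⟩

H on qubit 0 mixes each pair of kets that differ only in qubit 0: amplitudes (a, b) of (|…0…⟩, |…1…⟩) become ((a + b)/√2, (a − b)/√2). Kets absent from the input have amplitude 0.
(|01⟩, |11⟩): (a, b) = (0.8886, (0.4281 + 0.1646i)) → ((0.931 + 0.1164i), (0.3256 - 0.1164i))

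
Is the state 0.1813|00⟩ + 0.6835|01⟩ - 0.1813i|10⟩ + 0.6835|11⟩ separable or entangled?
Entangled

Writing the state as a|00⟩ + b|01⟩ + c|10⟩ + d|11⟩, it is a product state iff ad − bc = 0.
Here (a, b, c, d) = (0.1813, 0.6835, -0.1813i, 0.6835): ad − bc = (0.1813)(0.6835) − (0.6835)(-0.1813i) = (0.1239 + 0.1239i) ≠ 0, so the state is entangled.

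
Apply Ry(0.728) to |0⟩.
0.9345|0⟩ + 0.356|1⟩

Ry(0.728) = [[cos(θ/2), −sin(θ/2)], [sin(θ/2), cos(θ/2)]]; θ = 0.728, cos(θ/2) ≈ 0.93448, sin(θ/2) ≈ 0.356015.
With a = amp(|0⟩) = 1 and b = amp(|1⟩) = 0:
new amp(|0⟩) = (0.93448)·a + (-0.356015)·b = 0.9345
new amp(|1⟩) = (0.356015)·a + (0.93448)·b = 0.356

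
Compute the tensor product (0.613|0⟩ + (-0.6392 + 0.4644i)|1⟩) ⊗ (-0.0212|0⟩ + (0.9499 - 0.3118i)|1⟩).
-0.013|00⟩ + (0.5823 - 0.1911i)|01⟩ + (0.01355 - 0.009845i)|10⟩ + (-0.4624 + 0.6404i)|11⟩

amp(|b₁b₂…⟩) = product of the factor amplitudes for bits b₁, b₂, …; only kets whose every factor amplitude is nonzero survive.
|00⟩: (0.613)(-0.0212) = -0.013
|01⟩: (0.613)(0.9499 - 0.3118i) = (0.5823 - 0.1911i)
|10⟩: (-0.6392 + 0.4644i)(-0.0212) = (0.01355 - 0.009845i)
|11⟩: (-0.6392 + 0.4644i)(0.9499 - 0.3118i) = (-0.4624 + 0.6404i)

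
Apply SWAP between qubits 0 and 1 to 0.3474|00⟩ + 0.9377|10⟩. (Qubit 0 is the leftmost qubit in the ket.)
0.3474|00⟩ + 0.9377|01⟩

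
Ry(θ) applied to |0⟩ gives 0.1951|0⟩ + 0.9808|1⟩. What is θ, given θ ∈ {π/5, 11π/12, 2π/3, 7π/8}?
7π/8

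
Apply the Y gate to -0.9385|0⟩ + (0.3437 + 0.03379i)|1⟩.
(0.03379 - 0.3437i)|0⟩ - 0.9385i|1⟩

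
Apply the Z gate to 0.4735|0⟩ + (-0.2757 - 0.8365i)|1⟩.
0.4735|0⟩ + (0.2757 + 0.8365i)|1⟩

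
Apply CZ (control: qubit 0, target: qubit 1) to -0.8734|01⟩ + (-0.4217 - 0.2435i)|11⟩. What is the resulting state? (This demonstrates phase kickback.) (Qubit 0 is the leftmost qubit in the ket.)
-0.8734|01⟩ + (0.4217 + 0.2435i)|11⟩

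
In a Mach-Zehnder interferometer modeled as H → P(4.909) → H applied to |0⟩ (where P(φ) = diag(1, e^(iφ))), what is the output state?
(0.5977 - 0.4904i)|0⟩ + (0.4023 + 0.4904i)|1⟩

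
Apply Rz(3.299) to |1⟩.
(-0.07862 + 0.9969i)|1⟩

Rz(3.299) = [[e^(−iθ/2), 0], [0, e^(iθ/2)]] with e^(±iθ/2) = cos(θ/2) ± i·sin(θ/2); θ = 3.299, cos(θ/2) ≈ -0.0786224, sin(θ/2) ≈ 0.996904.
With a = amp(|0⟩) = 0 and b = amp(|1⟩) = 1:
new amp(|0⟩) = (-0.0786224 - 0.996904i)·a = 0
new amp(|1⟩) = (-0.0786224 + 0.996904i)·b = (-0.07862 + 0.9969i)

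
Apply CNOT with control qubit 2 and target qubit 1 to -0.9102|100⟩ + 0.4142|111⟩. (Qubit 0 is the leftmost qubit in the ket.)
-0.9102|100⟩ + 0.4142|101⟩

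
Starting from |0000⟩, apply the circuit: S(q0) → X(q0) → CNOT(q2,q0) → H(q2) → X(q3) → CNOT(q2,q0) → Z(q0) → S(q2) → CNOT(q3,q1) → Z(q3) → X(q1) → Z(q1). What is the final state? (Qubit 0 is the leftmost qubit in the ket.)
-(1/√2)i|0011⟩ + 1/√2|1001⟩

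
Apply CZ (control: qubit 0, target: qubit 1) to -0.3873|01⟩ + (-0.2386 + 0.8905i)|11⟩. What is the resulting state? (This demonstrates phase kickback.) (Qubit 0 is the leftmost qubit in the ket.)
-0.3873|01⟩ + (0.2386 - 0.8905i)|11⟩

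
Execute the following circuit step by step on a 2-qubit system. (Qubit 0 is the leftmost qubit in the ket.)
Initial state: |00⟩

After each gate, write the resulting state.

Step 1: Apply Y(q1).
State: i|01⟩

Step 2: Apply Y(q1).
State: |00⟩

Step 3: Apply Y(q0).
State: i|10⟩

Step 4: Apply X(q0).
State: i|00⟩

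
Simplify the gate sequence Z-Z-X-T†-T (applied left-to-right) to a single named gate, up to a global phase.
X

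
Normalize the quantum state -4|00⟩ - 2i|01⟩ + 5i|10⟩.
-0.5963|00⟩ - 0.2981i|01⟩ + 0.7454i|10⟩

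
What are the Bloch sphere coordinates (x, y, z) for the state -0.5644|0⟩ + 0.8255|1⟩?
(-0.9318, 0, -0.3629)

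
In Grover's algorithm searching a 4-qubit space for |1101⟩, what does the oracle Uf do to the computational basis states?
Uf|x⟩ = -|x⟩ if x = 1101, else |x⟩ (phase flip on target)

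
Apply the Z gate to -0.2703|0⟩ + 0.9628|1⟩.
-0.2703|0⟩ - 0.9628|1⟩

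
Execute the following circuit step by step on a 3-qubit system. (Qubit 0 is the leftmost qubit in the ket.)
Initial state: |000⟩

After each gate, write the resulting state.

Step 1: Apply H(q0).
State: 1/√2|000⟩ + 1/√2|100⟩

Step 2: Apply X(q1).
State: 1/√2|010⟩ + 1/√2|110⟩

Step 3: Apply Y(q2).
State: (1/√2)i|011⟩ + (1/√2)i|111⟩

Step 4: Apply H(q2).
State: (1/2)i|010⟩ - (1/2)i|011⟩ + (1/2)i|110⟩ - (1/2)i|111⟩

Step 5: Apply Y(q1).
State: 1/2|000⟩ - 1/2|001⟩ + 1/2|100⟩ - 1/2|101⟩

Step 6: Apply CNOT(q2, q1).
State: 1/2|000⟩ - 1/2|011⟩ + 1/2|100⟩ - 1/2|111⟩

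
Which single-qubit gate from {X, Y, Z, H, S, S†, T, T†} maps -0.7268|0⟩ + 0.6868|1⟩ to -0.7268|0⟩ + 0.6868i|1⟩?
S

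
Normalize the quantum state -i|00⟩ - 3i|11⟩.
-0.3162i|00⟩ - 0.9487i|11⟩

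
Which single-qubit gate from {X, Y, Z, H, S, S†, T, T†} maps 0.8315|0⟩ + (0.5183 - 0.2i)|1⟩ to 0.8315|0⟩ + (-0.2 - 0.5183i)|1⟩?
S†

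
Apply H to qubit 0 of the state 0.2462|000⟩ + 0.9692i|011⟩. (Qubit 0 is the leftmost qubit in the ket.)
0.1741|000⟩ + 0.6853i|011⟩ + 0.1741|100⟩ + 0.6853i|111⟩

H on qubit 0 mixes each pair of kets that differ only in qubit 0: amplitudes (a, b) of (|…0…⟩, |…1…⟩) become ((a + b)/√2, (a − b)/√2). Kets absent from the input have amplitude 0.
(|000⟩, |100⟩): (a, b) = (0.2462, 0) → (0.1741, 0.1741)
(|011⟩, |111⟩): (a, b) = (0.9692i, 0) → (0.6853i, 0.6853i)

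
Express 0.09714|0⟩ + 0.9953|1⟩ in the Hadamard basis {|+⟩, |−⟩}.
0.7725|+⟩ - 0.6351|−⟩

With |ψ⟩ = α|0⟩ + β|1⟩, the Hadamard-basis coefficients are ⟨+|ψ⟩ = (α + β)/√2 and ⟨−|ψ⟩ = (α − β)/√2.
Here α = 0.09714, β = 0.9953: (α + β)/√2 = 0.7725, (α − β)/√2 = -0.6351.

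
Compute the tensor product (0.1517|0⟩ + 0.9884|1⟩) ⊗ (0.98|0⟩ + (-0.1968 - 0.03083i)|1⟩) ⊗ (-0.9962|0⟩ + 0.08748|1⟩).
-0.1481|000⟩ + 0.01301|001⟩ + (0.02974 + 0.004659i)|010⟩ + (-0.002612 - 0.0004091i)|011⟩ - 0.965|100⟩ + 0.08474|101⟩ + (0.1938 + 0.03036i)|110⟩ + (-0.01702 - 0.002666i)|111⟩

amp(|b₁b₂…⟩) = product of the factor amplitudes for bits b₁, b₂, …; only kets whose every factor amplitude is nonzero survive.
|000⟩: (0.1517)(0.98)(-0.9962) = -0.1481
|001⟩: (0.1517)(0.98)(0.08748) = 0.01301
|010⟩: (0.1517)(-0.1968 - 0.03083i)(-0.9962) = (0.02974 + 0.004659i)
|011⟩: (0.1517)(-0.1968 - 0.03083i)(0.08748) = (-0.002612 - 0.0004091i)
|100⟩: (0.9884)(0.98)(-0.9962) = -0.965
|101⟩: (0.9884)(0.98)(0.08748) = 0.08474
|110⟩: (0.9884)(-0.1968 - 0.03083i)(-0.9962) = (0.1938 + 0.03036i)
|111⟩: (0.9884)(-0.1968 - 0.03083i)(0.08748) = (-0.01702 - 0.002666i)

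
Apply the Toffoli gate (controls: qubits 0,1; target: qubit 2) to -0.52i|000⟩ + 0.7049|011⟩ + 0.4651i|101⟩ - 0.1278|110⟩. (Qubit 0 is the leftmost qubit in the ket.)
-0.52i|000⟩ + 0.7049|011⟩ + 0.4651i|101⟩ - 0.1278|111⟩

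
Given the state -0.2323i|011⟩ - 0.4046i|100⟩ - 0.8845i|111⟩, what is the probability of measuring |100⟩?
0.1637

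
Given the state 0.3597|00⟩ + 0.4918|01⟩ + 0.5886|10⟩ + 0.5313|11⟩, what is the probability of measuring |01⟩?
0.2419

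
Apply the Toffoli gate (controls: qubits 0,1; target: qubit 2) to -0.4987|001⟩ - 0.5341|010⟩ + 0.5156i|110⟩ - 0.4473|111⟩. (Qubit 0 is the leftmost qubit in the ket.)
-0.4987|001⟩ - 0.5341|010⟩ - 0.4473|110⟩ + 0.5156i|111⟩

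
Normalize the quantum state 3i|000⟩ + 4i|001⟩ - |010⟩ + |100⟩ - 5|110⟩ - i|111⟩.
0.4121i|000⟩ + 0.5494i|001⟩ - 0.1374|010⟩ + 0.1374|100⟩ - 0.6868|110⟩ - 0.1374i|111⟩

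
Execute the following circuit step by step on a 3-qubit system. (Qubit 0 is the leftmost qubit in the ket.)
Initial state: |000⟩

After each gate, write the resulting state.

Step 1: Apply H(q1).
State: 1/√2|000⟩ + 1/√2|010⟩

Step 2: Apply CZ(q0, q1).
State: 1/√2|000⟩ + 1/√2|010⟩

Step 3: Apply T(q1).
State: 1/√2|000⟩ + (1/2 + (1/2)i)|010⟩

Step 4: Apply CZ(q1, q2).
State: 1/√2|000⟩ + (1/2 + (1/2)i)|010⟩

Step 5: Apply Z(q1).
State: 1/√2|000⟩ + (-1/2 - (1/2)i)|010⟩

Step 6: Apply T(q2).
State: 1/√2|000⟩ + (-1/2 - (1/2)i)|010⟩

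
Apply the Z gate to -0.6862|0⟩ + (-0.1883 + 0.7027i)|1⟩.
-0.6862|0⟩ + (0.1883 - 0.7027i)|1⟩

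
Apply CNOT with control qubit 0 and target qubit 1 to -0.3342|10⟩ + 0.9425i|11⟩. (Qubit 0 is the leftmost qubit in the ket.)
0.9425i|10⟩ - 0.3342|11⟩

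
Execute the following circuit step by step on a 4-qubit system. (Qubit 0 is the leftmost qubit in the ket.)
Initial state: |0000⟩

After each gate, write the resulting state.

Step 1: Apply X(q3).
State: |0001⟩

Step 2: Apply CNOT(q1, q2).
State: |0001⟩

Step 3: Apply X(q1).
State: |0101⟩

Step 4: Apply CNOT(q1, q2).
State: |0111⟩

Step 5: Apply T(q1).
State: (1/√2 + (1/√2)i)|0111⟩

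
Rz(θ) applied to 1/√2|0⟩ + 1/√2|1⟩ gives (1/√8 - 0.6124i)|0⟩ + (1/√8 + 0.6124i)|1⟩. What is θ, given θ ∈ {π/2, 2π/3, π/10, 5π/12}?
2π/3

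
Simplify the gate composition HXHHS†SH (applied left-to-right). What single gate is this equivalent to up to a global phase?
Z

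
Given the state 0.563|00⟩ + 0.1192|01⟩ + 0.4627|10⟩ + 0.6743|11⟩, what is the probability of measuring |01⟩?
0.01421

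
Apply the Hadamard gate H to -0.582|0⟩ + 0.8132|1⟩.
0.1635|0⟩ - 0.9866|1⟩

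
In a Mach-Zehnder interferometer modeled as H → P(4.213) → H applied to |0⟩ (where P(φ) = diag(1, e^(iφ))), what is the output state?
(0.2606 - 0.4389i)|0⟩ + (0.7394 + 0.4389i)|1⟩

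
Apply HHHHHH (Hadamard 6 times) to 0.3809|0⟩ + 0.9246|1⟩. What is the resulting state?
0.3809|0⟩ + 0.9246|1⟩

H² = I, so an even number of Hadamards cancels: H^6 = I and the state is unchanged.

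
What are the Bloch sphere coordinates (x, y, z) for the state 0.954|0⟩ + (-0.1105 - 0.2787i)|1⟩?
(-0.2108, -0.5318, 0.8202)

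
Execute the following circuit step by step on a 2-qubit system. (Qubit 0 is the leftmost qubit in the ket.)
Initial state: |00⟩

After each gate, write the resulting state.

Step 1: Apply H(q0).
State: 1/√2|00⟩ + 1/√2|10⟩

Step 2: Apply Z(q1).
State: 1/√2|00⟩ + 1/√2|10⟩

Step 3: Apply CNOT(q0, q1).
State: 1/√2|00⟩ + 1/√2|11⟩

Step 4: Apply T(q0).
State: 1/√2|00⟩ + (1/2 + (1/2)i)|11⟩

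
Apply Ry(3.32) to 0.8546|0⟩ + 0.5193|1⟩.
-0.5934|0⟩ + 0.8049|1⟩

Ry(3.32) = [[cos(θ/2), −sin(θ/2)], [sin(θ/2), cos(θ/2)]]; θ = 3.32, cos(θ/2) ≈ -0.0890854, sin(θ/2) ≈ 0.996024.
With a = amp(|0⟩) = 0.8546 and b = amp(|1⟩) = 0.5193:
new amp(|0⟩) = (-0.0890854)·a + (-0.996024)·b = -0.5934
new amp(|1⟩) = (0.996024)·a + (-0.0890854)·b = 0.8049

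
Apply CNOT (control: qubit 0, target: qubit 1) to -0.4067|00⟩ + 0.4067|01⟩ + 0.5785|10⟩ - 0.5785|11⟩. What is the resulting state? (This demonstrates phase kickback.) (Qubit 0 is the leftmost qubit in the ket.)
-0.4067|00⟩ + 0.4067|01⟩ - 0.5785|10⟩ + 0.5785|11⟩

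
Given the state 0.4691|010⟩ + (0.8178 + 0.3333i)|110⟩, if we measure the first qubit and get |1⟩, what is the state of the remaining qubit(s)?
(0.926 + 0.3774i)|10⟩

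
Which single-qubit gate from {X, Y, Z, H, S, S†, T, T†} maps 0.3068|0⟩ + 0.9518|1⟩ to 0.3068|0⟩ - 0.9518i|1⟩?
S†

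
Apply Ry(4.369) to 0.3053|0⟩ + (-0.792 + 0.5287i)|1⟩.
(0.4717 - 0.4322i)|0⟩ + (0.7057 - 0.3045i)|1⟩

Ry(4.369) = [[cos(θ/2), −sin(θ/2)], [sin(θ/2), cos(θ/2)]]; θ = 4.369, cos(θ/2) ≈ -0.575899, sin(θ/2) ≈ 0.817521.
With a = amp(|0⟩) = 0.3053 and b = amp(|1⟩) = (-0.792 + 0.5287i):
new amp(|0⟩) = (-0.575899)·a + (-0.817521)·b = (0.4717 - 0.4322i)
new amp(|1⟩) = (0.817521)·a + (-0.575899)·b = (0.7057 - 0.3045i)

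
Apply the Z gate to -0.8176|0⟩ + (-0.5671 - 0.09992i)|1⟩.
-0.8176|0⟩ + (0.5671 + 0.09992i)|1⟩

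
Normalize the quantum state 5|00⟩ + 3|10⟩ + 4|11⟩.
1/√2|00⟩ + 0.4243|10⟩ + 0.5657|11⟩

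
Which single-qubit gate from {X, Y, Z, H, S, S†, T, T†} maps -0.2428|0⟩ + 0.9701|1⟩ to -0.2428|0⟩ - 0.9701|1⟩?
Z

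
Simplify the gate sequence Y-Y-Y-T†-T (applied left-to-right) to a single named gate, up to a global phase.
Y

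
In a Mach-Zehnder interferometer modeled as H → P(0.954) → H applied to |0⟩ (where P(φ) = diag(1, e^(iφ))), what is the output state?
(0.7892 + 0.4079i)|0⟩ + (0.2108 - 0.4079i)|1⟩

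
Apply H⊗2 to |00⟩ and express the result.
1/2|00⟩ + 1/2|01⟩ + 1/2|10⟩ + 1/2|11⟩

H⊗2 gives amp(|y⟩) = (1/2) Σ_x (−1)^(x·y) amp(|x⟩), where x·y is the number of positions in which both x and y have a 1.
|00⟩: (1)/2 = 1/2
|01⟩: (1)/2 = 1/2
|10⟩: (1)/2 = 1/2
|11⟩: (1)/2 = 1/2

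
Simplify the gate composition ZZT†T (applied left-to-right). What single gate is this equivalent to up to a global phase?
I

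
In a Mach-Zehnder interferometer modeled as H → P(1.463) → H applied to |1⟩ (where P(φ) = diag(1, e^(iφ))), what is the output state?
(0.4462 - 0.4971i)|0⟩ + (0.5538 + 0.4971i)|1⟩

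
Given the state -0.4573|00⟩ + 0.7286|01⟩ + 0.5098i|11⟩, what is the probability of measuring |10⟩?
0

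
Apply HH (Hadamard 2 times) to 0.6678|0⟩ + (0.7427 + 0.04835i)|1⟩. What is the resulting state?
0.6678|0⟩ + (0.7427 + 0.04835i)|1⟩

H² = I, so an even number of Hadamards cancels: H^2 = I and the state is unchanged.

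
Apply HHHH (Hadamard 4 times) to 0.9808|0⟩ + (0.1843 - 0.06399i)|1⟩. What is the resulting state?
0.9808|0⟩ + (0.1843 - 0.06399i)|1⟩

H² = I, so an even number of Hadamards cancels: H^4 = I and the state is unchanged.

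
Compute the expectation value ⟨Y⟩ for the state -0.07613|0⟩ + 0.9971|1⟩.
0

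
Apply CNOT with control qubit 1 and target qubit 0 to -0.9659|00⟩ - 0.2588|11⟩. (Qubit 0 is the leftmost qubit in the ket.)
-0.9659|00⟩ - 0.2588|01⟩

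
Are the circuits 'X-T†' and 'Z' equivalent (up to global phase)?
No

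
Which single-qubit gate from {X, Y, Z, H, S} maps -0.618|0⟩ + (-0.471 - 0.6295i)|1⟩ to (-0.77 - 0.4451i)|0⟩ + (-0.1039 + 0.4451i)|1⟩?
H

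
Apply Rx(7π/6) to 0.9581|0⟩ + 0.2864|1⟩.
(-0.248 - 0.2766i)|0⟩ + (-0.07413 - 0.9255i)|1⟩

Rx(7π/6) = [[cos(θ/2), −i·sin(θ/2)], [−i·sin(θ/2), cos(θ/2)]]; θ = 7π/6, cos(θ/2) ≈ -0.258819, sin(θ/2) ≈ 0.965926.
With a = amp(|0⟩) = 0.9581 and b = amp(|1⟩) = 0.2864:
new amp(|0⟩) = (-0.258819)·a + (-0.965926i)·b = (-0.248 - 0.2766i)
new amp(|1⟩) = (-0.965926i)·a + (-0.258819)·b = (-0.07413 - 0.9255i)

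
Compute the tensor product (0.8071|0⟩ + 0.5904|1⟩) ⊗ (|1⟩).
0.8071|01⟩ + 0.5904|11⟩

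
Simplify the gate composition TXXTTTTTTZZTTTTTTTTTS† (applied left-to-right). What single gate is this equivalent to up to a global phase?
S†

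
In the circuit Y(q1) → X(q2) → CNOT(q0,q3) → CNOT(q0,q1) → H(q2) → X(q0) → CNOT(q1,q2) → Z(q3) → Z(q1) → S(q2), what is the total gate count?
10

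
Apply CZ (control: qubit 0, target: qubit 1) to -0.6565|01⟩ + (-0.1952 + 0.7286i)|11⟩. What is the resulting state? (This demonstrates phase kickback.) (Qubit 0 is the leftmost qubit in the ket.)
-0.6565|01⟩ + (0.1952 - 0.7286i)|11⟩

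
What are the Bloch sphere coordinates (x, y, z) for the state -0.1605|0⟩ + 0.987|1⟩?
(-0.3168, 0, -0.9484)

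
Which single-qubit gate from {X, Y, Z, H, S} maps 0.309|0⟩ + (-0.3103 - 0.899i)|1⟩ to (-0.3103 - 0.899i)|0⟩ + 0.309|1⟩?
X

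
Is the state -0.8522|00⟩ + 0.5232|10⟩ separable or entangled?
Separable

Writing the state as a|00⟩ + b|01⟩ + c|10⟩ + d|11⟩, it is a product state iff ad − bc = 0.
Here (a, b, c, d) = (-0.8522, 0, 0.5232, 0): ad − bc = (-0.8522)(0) − (0)(0.5232) = 0, so the state is separable.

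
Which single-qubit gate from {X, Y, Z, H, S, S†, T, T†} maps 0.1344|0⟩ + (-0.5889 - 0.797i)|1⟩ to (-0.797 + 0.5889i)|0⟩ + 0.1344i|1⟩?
Y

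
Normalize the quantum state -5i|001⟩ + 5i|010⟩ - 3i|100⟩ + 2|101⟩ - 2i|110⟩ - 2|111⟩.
-0.5934i|001⟩ + 0.5934i|010⟩ - 0.356i|100⟩ + 0.2374|101⟩ - 0.2374i|110⟩ - 0.2374|111⟩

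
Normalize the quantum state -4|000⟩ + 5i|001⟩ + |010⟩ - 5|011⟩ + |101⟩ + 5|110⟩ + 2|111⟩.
-0.4061|000⟩ + 0.5077i|001⟩ + 0.1015|010⟩ - 0.5077|011⟩ + 0.1015|101⟩ + 0.5077|110⟩ + 0.2031|111⟩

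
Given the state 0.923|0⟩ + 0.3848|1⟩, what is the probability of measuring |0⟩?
0.8519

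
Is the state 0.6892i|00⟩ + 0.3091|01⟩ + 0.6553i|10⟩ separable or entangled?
Entangled

Writing the state as a|00⟩ + b|01⟩ + c|10⟩ + d|11⟩, it is a product state iff ad − bc = 0.
Here (a, b, c, d) = (0.6892i, 0.3091, 0.6553i, 0): ad − bc = (0.6892i)(0) − (0.3091)(0.6553i) = -0.2026i ≠ 0, so the state is entangled.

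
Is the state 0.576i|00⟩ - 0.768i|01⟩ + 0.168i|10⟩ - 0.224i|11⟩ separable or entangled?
Separable

Writing the state as a|00⟩ + b|01⟩ + c|10⟩ + d|11⟩, it is a product state iff ad − bc = 0.
Here (a, b, c, d) = (0.576i, -0.768i, 0.168i, -0.224i): ad − bc = (0.576i)(-0.224i) − (-0.768i)(0.168i) = 0, so the state is separable.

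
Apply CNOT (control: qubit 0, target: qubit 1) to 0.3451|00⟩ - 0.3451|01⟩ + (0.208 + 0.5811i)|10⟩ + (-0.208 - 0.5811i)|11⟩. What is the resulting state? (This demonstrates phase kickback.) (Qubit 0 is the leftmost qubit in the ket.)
0.3451|00⟩ - 0.3451|01⟩ + (-0.208 - 0.5811i)|10⟩ + (0.208 + 0.5811i)|11⟩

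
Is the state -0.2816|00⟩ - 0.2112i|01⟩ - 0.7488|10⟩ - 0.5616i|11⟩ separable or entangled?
Separable

Writing the state as a|00⟩ + b|01⟩ + c|10⟩ + d|11⟩, it is a product state iff ad − bc = 0.
Here (a, b, c, d) = (-0.2816, -0.2112i, -0.7488, -0.5616i): ad − bc = (-0.2816)(-0.5616i) − (-0.2112i)(-0.7488) = 0, so the state is separable.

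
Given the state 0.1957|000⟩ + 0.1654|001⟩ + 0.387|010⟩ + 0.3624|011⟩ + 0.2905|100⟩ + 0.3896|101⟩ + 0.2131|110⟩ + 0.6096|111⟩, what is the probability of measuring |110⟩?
0.04541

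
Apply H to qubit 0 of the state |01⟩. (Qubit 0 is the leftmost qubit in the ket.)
1/√2|01⟩ + 1/√2|11⟩

H on qubit 0 mixes each pair of kets that differ only in qubit 0: amplitudes (a, b) of (|…0…⟩, |…1…⟩) become ((a + b)/√2, (a − b)/√2). Kets absent from the input have amplitude 0.
(|01⟩, |11⟩): (a, b) = (1, 0) → (1/√2, 1/√2)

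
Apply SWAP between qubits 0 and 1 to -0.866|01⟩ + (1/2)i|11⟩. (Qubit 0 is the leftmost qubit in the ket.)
-0.866|10⟩ + (1/2)i|11⟩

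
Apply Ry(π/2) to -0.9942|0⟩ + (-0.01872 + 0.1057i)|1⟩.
(-0.6898 - 0.07474i)|0⟩ + (-0.7162 + 0.07474i)|1⟩

Ry(π/2) = [[cos(θ/2), −sin(θ/2)], [sin(θ/2), cos(θ/2)]]; θ = π/2, cos(θ/2) ≈ 0.707107, sin(θ/2) ≈ 0.707107.
With a = amp(|0⟩) = -0.9942 and b = amp(|1⟩) = (-0.01872 + 0.1057i):
new amp(|0⟩) = (0.707107)·a + (-0.707107)·b = (-0.6898 - 0.07474i)
new amp(|1⟩) = (0.707107)·a + (0.707107)·b = (-0.7162 + 0.07474i)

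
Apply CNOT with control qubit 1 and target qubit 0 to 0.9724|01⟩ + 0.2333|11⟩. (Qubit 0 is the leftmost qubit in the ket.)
0.2333|01⟩ + 0.9724|11⟩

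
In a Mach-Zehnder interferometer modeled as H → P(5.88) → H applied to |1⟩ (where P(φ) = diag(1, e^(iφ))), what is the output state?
(0.04009 + 0.1962i)|0⟩ + (0.9599 - 0.1962i)|1⟩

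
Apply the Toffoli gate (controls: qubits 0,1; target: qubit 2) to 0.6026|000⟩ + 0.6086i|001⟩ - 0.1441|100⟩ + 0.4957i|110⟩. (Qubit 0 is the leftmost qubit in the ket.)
0.6026|000⟩ + 0.6086i|001⟩ - 0.1441|100⟩ + 0.4957i|111⟩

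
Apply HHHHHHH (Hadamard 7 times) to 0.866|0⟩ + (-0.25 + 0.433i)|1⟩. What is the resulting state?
(0.4356 + 0.3062i)|0⟩ + (0.7891 - 0.3062i)|1⟩

H² = I, so H^7 = H: a single Hadamard. With (a, b) = (0.866, (-0.25 + 0.433i)), H gives ((a + b)/√2, (a − b)/√2) = ((0.4356 + 0.3062i), (0.7891 - 0.3062i)).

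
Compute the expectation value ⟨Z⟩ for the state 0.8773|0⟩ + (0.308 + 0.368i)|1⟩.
0.5394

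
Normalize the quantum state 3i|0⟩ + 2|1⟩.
0.8321i|0⟩ + 0.5547|1⟩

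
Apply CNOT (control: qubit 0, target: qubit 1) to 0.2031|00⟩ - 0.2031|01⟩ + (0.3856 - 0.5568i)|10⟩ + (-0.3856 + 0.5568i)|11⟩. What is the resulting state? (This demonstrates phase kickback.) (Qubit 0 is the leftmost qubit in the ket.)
0.2031|00⟩ - 0.2031|01⟩ + (-0.3856 + 0.5568i)|10⟩ + (0.3856 - 0.5568i)|11⟩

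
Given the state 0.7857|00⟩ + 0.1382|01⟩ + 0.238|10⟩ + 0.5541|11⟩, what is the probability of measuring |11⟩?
0.307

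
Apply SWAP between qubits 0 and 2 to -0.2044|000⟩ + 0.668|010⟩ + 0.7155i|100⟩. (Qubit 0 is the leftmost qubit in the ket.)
-0.2044|000⟩ + 0.7155i|001⟩ + 0.668|010⟩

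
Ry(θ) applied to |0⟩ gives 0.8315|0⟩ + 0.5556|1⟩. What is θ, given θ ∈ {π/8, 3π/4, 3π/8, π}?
3π/8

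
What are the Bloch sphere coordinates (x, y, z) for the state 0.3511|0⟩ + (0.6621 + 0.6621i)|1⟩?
(0.4649, 0.4649, -0.7535)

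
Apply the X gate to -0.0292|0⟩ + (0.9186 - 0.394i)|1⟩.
(0.9186 - 0.394i)|0⟩ - 0.0292|1⟩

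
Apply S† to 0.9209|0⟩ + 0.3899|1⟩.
0.9209|0⟩ - 0.3899i|1⟩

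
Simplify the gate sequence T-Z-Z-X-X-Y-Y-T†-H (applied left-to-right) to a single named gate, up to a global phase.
H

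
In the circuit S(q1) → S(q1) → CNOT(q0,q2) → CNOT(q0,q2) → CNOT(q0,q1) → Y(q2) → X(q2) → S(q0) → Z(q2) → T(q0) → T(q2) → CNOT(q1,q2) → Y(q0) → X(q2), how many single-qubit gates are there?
10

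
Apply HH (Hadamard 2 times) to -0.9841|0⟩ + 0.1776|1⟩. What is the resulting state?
-0.9841|0⟩ + 0.1776|1⟩

H² = I, so an even number of Hadamards cancels: H^2 = I and the state is unchanged.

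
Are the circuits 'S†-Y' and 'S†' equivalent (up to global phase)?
No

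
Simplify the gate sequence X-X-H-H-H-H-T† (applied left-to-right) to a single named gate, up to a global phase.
T†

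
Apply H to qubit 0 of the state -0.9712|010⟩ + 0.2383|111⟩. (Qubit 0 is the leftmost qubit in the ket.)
-0.6867|010⟩ + 0.1685|011⟩ - 0.6867|110⟩ - 0.1685|111⟩

H on qubit 0 mixes each pair of kets that differ only in qubit 0: amplitudes (a, b) of (|…0…⟩, |…1…⟩) become ((a + b)/√2, (a − b)/√2). Kets absent from the input have amplitude 0.
(|010⟩, |110⟩): (a, b) = (-0.9712, 0) → (-0.6867, -0.6867)
(|011⟩, |111⟩): (a, b) = (0, 0.2383) → (0.1685, -0.1685)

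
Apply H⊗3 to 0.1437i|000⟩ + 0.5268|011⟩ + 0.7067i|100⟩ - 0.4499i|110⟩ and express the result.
(0.1863 + 0.1416i)|000⟩ + (-0.1863 + 0.1416i)|001⟩ + (-0.1863 + 0.4597i)|010⟩ + (0.1863 + 0.4597i)|011⟩ + (0.1863 - 0.03999i)|100⟩ + (-0.1863 - 0.03999i)|101⟩ + (-0.1863 - 0.3581i)|110⟩ + (0.1863 - 0.3581i)|111⟩

H⊗3 gives amp(|y⟩) = (1/2√2) Σ_x (−1)^(x·y) amp(|x⟩), where x·y is the number of positions in which both x and y have a 1.
|000⟩: (0.1437i + 0.5268 + 0.7067i - 0.4499i)/(2√2) = (0.1863 + 0.1416i)
|001⟩: (0.1437i - 0.5268 + 0.7067i - 0.4499i)/(2√2) = (-0.1863 + 0.1416i)
|010⟩: (0.1437i - 0.5268 + 0.7067i + 0.4499i)/(2√2) = (-0.1863 + 0.4597i)
|011⟩: (0.1437i + 0.5268 + 0.7067i + 0.4499i)/(2√2) = (0.1863 + 0.4597i)
|100⟩: (0.1437i + 0.5268 - 0.7067i + 0.4499i)/(2√2) = (0.1863 - 0.03999i)
|101⟩: (0.1437i - 0.5268 - 0.7067i + 0.4499i)/(2√2) = (-0.1863 - 0.03999i)
|110⟩: (0.1437i - 0.5268 - 0.7067i - 0.4499i)/(2√2) = (-0.1863 - 0.3581i)
|111⟩: (0.1437i + 0.5268 - 0.7067i - 0.4499i)/(2√2) = (0.1863 - 0.3581i)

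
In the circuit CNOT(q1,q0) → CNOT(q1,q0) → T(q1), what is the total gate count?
3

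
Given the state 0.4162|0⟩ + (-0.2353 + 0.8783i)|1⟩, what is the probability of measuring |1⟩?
0.8268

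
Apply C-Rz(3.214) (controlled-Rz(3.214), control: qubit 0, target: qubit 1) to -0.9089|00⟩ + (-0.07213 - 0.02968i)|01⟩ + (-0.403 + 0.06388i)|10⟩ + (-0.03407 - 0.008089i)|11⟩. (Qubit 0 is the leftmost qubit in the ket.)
-0.9089|00⟩ + (-0.07213 - 0.02968i)|01⟩ + (0.07843 + 0.4004i)|10⟩ + (0.009317 - 0.03375i)|11⟩

C-Rz(3.214) leaves the control-|0⟩ kets |00⟩, |01⟩ unchanged and applies Rz(3.214) to qubit 1 on the control-|1⟩ pair (|10⟩, |11⟩).
Rz(3.214) = [[e^(−iθ/2), 0], [0, e^(iθ/2)]] with e^(±iθ/2) = cos(θ/2) ± i·sin(θ/2); θ = 3.214, cos(θ/2) ≈ -0.0361958, sin(θ/2) ≈ 0.999345.
With a = amp(|10⟩) = (-0.403 + 0.06388i) and b = amp(|11⟩) = (-0.03407 - 0.008089i):
new amp(|10⟩) = (-0.0361958 - 0.999345i)·a = (0.07843 + 0.4004i)
new amp(|11⟩) = (-0.0361958 + 0.999345i)·b = (0.009317 - 0.03375i)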